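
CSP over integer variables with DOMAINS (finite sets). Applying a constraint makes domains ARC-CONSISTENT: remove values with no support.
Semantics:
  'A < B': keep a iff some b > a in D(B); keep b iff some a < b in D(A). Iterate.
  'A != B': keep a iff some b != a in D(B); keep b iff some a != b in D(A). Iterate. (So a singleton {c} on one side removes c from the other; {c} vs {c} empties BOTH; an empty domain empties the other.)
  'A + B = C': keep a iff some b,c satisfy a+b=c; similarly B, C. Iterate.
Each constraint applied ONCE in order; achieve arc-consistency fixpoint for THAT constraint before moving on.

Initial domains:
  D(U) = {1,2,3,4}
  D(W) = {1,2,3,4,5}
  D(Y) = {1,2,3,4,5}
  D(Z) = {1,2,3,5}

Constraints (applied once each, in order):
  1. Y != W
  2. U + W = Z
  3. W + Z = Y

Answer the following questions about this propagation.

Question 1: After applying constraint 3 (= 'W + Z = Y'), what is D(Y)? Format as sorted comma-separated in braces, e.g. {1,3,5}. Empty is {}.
Constraint 1 (Y != W) on D(Y)={1,2,3,4,5} D(W)={1,2,3,4,5}: no change
Constraint 2 (U + W = Z) on D(U)={1,2,3,4} D(W)={1,2,3,4,5} D(Z)={1,2,3,5}: W {1,2,3,4,5}->{1,2,3,4}; Z {1,2,3,5}->{2,3,5}
Constraint 3 (W + Z = Y) on D(W)={1,2,3,4} D(Z)={2,3,5} D(Y)={1,2,3,4,5}: W {1,2,3,4}->{1,2,3}; Z {2,3,5}->{2,3}; Y {1,2,3,4,5}->{3,4,5}
So after constraint 3: D(Y) = {3,4,5}

Answer: {3,4,5}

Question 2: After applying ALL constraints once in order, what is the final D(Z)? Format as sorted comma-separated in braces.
Answer: {2,3}

Derivation:
Constraint 1 (Y != W) on D(Y)={1,2,3,4,5} D(W)={1,2,3,4,5}: no change
Constraint 2 (U + W = Z) on D(U)={1,2,3,4} D(W)={1,2,3,4,5} D(Z)={1,2,3,5}: W {1,2,3,4,5}->{1,2,3,4}; Z {1,2,3,5}->{2,3,5}
Constraint 3 (W + Z = Y) on D(W)={1,2,3,4} D(Z)={2,3,5} D(Y)={1,2,3,4,5}: W {1,2,3,4}->{1,2,3}; Z {2,3,5}->{2,3}; Y {1,2,3,4,5}->{3,4,5}
So after all 3 constraints: D(Z) = {2,3}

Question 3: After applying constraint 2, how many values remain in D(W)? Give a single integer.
Constraint 1 (Y != W) on D(Y)={1,2,3,4,5} D(W)={1,2,3,4,5}: no change
Constraint 2 (U + W = Z) on D(U)={1,2,3,4} D(W)={1,2,3,4,5} D(Z)={1,2,3,5}: W {1,2,3,4,5}->{1,2,3,4}; Z {1,2,3,5}->{2,3,5}
So after constraint 2: D(W)={1,2,3,4}, size = 4

Answer: 4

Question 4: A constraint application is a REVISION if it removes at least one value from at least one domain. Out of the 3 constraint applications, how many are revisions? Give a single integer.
Constraint 1 (Y != W) on D(Y)={1,2,3,4,5} D(W)={1,2,3,4,5}: no change => not a revision
Constraint 2 (U + W = Z) on D(U)={1,2,3,4} D(W)={1,2,3,4,5} D(Z)={1,2,3,5}: W {1,2,3,4,5}->{1,2,3,4}; Z {1,2,3,5}->{2,3,5} => REVISION
Constraint 3 (W + Z = Y) on D(W)={1,2,3,4} D(Z)={2,3,5} D(Y)={1,2,3,4,5}: W {1,2,3,4}->{1,2,3}; Z {2,3,5}->{2,3}; Y {1,2,3,4,5}->{3,4,5} => REVISION
Total revisions = 2

Answer: 2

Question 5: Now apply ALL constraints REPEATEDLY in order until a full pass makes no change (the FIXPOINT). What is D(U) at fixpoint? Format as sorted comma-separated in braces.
Answer: {1,2}

Derivation:
pass 0 (initial): D(U)={1,2,3,4}
pass 1: W {1,2,3,4,5}->{1,2,3}; Y {1,2,3,4,5}->{3,4,5}; Z {1,2,3,5}->{2,3}
pass 2: U {1,2,3,4}->{1,2}; W {1,2,3}->{1,2}
pass 3: no change
Fixpoint after 3 passes: D(U) = {1,2}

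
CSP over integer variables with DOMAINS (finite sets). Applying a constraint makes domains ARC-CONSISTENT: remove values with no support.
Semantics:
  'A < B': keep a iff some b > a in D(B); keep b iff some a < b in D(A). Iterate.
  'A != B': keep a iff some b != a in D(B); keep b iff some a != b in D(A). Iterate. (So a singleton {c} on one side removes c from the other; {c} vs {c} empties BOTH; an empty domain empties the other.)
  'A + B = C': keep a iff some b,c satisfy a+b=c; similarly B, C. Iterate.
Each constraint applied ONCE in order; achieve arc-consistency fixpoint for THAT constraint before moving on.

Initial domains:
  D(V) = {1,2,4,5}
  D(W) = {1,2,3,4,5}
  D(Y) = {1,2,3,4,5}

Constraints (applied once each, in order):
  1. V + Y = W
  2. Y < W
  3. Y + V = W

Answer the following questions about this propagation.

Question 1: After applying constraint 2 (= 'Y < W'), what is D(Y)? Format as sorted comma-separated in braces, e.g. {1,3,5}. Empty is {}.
Constraint 1 (V + Y = W) on D(V)={1,2,4,5} D(Y)={1,2,3,4,5} D(W)={1,2,3,4,5}: V {1,2,4,5}->{1,2,4}; Y {1,2,3,4,5}->{1,2,3,4}; W {1,2,3,4,5}->{2,3,4,5}
Constraint 2 (Y < W) on D(Y)={1,2,3,4} D(W)={2,3,4,5}: no change
So after constraint 2: D(Y) = {1,2,3,4}

Answer: {1,2,3,4}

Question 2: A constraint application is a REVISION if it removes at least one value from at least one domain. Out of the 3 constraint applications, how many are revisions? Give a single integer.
Constraint 1 (V + Y = W) on D(V)={1,2,4,5} D(Y)={1,2,3,4,5} D(W)={1,2,3,4,5}: V {1,2,4,5}->{1,2,4}; Y {1,2,3,4,5}->{1,2,3,4}; W {1,2,3,4,5}->{2,3,4,5} => REVISION
Constraint 2 (Y < W) on D(Y)={1,2,3,4} D(W)={2,3,4,5}: no change => not a revision
Constraint 3 (Y + V = W) on D(Y)={1,2,3,4} D(V)={1,2,4} D(W)={2,3,4,5}: no change => not a revision
Total revisions = 1

Answer: 1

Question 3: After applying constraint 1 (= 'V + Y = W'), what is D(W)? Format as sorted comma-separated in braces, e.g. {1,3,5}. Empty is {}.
Constraint 1 (V + Y = W) on D(V)={1,2,4,5} D(Y)={1,2,3,4,5} D(W)={1,2,3,4,5}: V {1,2,4,5}->{1,2,4}; Y {1,2,3,4,5}->{1,2,3,4}; W {1,2,3,4,5}->{2,3,4,5}
So after constraint 1: D(W) = {2,3,4,5}

Answer: {2,3,4,5}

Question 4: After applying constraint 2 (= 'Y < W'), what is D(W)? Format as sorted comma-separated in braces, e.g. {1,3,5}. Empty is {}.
Constraint 1 (V + Y = W) on D(V)={1,2,4,5} D(Y)={1,2,3,4,5} D(W)={1,2,3,4,5}: V {1,2,4,5}->{1,2,4}; Y {1,2,3,4,5}->{1,2,3,4}; W {1,2,3,4,5}->{2,3,4,5}
Constraint 2 (Y < W) on D(Y)={1,2,3,4} D(W)={2,3,4,5}: no change
So after constraint 2: D(W) = {2,3,4,5}

Answer: {2,3,4,5}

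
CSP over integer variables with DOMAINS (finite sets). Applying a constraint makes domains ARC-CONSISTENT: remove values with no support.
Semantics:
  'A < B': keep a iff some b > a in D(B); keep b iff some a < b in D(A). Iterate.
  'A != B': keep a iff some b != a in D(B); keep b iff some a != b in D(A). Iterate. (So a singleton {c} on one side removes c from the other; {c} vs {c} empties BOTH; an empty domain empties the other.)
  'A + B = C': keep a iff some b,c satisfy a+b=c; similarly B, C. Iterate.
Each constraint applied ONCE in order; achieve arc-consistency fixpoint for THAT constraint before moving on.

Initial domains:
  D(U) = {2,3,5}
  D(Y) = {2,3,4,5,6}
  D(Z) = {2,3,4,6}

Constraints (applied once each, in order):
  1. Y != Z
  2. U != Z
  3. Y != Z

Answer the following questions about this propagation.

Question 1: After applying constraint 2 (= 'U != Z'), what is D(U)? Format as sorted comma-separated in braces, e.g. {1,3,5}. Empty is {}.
Constraint 1 (Y != Z) on D(Y)={2,3,4,5,6} D(Z)={2,3,4,6}: no change
Constraint 2 (U != Z) on D(U)={2,3,5} D(Z)={2,3,4,6}: no change
So after constraint 2: D(U) = {2,3,5}

Answer: {2,3,5}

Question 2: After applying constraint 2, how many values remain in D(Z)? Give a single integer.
Answer: 4

Derivation:
Constraint 1 (Y != Z) on D(Y)={2,3,4,5,6} D(Z)={2,3,4,6}: no change
Constraint 2 (U != Z) on D(U)={2,3,5} D(Z)={2,3,4,6}: no change
So after constraint 2: D(Z)={2,3,4,6}, size = 4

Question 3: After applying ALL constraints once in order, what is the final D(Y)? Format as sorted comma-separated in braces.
Constraint 1 (Y != Z) on D(Y)={2,3,4,5,6} D(Z)={2,3,4,6}: no change
Constraint 2 (U != Z) on D(U)={2,3,5} D(Z)={2,3,4,6}: no change
Constraint 3 (Y != Z) on D(Y)={2,3,4,5,6} D(Z)={2,3,4,6}: no change
So after all 3 constraints: D(Y) = {2,3,4,5,6}

Answer: {2,3,4,5,6}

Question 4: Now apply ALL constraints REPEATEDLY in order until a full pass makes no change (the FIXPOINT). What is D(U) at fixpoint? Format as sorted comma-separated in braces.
Answer: {2,3,5}

Derivation:
pass 0 (initial): D(U)={2,3,5}
pass 1: no change
Fixpoint after 1 passes: D(U) = {2,3,5}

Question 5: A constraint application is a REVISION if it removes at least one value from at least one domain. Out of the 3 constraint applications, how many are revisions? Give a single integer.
Answer: 0

Derivation:
Constraint 1 (Y != Z) on D(Y)={2,3,4,5,6} D(Z)={2,3,4,6}: no change => not a revision
Constraint 2 (U != Z) on D(U)={2,3,5} D(Z)={2,3,4,6}: no change => not a revision
Constraint 3 (Y != Z) on D(Y)={2,3,4,5,6} D(Z)={2,3,4,6}: no change => not a revision
Total revisions = 0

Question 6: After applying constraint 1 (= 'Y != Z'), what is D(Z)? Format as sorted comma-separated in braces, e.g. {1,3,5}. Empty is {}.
Constraint 1 (Y != Z) on D(Y)={2,3,4,5,6} D(Z)={2,3,4,6}: no change
So after constraint 1: D(Z) = {2,3,4,6}

Answer: {2,3,4,6}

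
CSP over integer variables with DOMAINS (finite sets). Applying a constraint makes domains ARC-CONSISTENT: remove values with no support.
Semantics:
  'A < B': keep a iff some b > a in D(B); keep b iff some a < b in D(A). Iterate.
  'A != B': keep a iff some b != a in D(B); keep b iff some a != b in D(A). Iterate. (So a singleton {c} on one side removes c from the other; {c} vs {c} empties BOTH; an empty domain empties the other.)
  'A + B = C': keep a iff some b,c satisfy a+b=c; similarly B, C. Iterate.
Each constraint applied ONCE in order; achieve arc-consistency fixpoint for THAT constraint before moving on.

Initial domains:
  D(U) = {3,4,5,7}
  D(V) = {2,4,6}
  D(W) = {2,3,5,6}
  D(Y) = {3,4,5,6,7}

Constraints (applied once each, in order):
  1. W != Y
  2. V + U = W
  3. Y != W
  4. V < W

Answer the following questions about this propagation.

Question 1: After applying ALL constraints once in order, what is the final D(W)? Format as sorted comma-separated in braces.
Answer: {5,6}

Derivation:
Constraint 1 (W != Y) on D(W)={2,3,5,6} D(Y)={3,4,5,6,7}: no change
Constraint 2 (V + U = W) on D(V)={2,4,6} D(U)={3,4,5,7} D(W)={2,3,5,6}: V {2,4,6}->{2}; U {3,4,5,7}->{3,4}; W {2,3,5,6}->{5,6}
Constraint 3 (Y != W) on D(Y)={3,4,5,6,7} D(W)={5,6}: no change
Constraint 4 (V < W) on D(V)={2} D(W)={5,6}: no change
So after all 4 constraints: D(W) = {5,6}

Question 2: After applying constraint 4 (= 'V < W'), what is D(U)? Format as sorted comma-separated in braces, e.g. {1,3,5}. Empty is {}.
Constraint 1 (W != Y) on D(W)={2,3,5,6} D(Y)={3,4,5,6,7}: no change
Constraint 2 (V + U = W) on D(V)={2,4,6} D(U)={3,4,5,7} D(W)={2,3,5,6}: V {2,4,6}->{2}; U {3,4,5,7}->{3,4}; W {2,3,5,6}->{5,6}
Constraint 3 (Y != W) on D(Y)={3,4,5,6,7} D(W)={5,6}: no change
Constraint 4 (V < W) on D(V)={2} D(W)={5,6}: no change
So after constraint 4: D(U) = {3,4}

Answer: {3,4}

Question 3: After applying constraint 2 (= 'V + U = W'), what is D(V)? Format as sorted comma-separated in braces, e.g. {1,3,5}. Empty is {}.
Answer: {2}

Derivation:
Constraint 1 (W != Y) on D(W)={2,3,5,6} D(Y)={3,4,5,6,7}: no change
Constraint 2 (V + U = W) on D(V)={2,4,6} D(U)={3,4,5,7} D(W)={2,3,5,6}: V {2,4,6}->{2}; U {3,4,5,7}->{3,4}; W {2,3,5,6}->{5,6}
So after constraint 2: D(V) = {2}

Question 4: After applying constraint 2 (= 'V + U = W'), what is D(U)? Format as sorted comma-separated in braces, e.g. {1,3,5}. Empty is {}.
Constraint 1 (W != Y) on D(W)={2,3,5,6} D(Y)={3,4,5,6,7}: no change
Constraint 2 (V + U = W) on D(V)={2,4,6} D(U)={3,4,5,7} D(W)={2,3,5,6}: V {2,4,6}->{2}; U {3,4,5,7}->{3,4}; W {2,3,5,6}->{5,6}
So after constraint 2: D(U) = {3,4}

Answer: {3,4}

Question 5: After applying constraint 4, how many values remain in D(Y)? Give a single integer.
Constraint 1 (W != Y) on D(W)={2,3,5,6} D(Y)={3,4,5,6,7}: no change
Constraint 2 (V + U = W) on D(V)={2,4,6} D(U)={3,4,5,7} D(W)={2,3,5,6}: V {2,4,6}->{2}; U {3,4,5,7}->{3,4}; W {2,3,5,6}->{5,6}
Constraint 3 (Y != W) on D(Y)={3,4,5,6,7} D(W)={5,6}: no change
Constraint 4 (V < W) on D(V)={2} D(W)={5,6}: no change
So after constraint 4: D(Y)={3,4,5,6,7}, size = 5

Answer: 5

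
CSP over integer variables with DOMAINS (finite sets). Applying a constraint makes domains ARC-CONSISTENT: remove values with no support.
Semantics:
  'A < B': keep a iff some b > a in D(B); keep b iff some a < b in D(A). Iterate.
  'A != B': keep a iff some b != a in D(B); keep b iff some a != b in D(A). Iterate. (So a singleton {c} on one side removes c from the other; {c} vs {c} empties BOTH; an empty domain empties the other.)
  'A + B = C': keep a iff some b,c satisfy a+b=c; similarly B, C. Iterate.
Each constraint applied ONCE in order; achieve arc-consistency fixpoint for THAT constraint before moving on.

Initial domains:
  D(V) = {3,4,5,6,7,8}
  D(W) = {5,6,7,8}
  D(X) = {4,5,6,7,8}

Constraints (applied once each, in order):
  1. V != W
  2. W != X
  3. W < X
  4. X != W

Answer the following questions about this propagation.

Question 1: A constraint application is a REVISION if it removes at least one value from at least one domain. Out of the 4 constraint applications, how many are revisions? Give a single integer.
Constraint 1 (V != W) on D(V)={3,4,5,6,7,8} D(W)={5,6,7,8}: no change => not a revision
Constraint 2 (W != X) on D(W)={5,6,7,8} D(X)={4,5,6,7,8}: no change => not a revision
Constraint 3 (W < X) on D(W)={5,6,7,8} D(X)={4,5,6,7,8}: W {5,6,7,8}->{5,6,7}; X {4,5,6,7,8}->{6,7,8} => REVISION
Constraint 4 (X != W) on D(X)={6,7,8} D(W)={5,6,7}: no change => not a revision
Total revisions = 1

Answer: 1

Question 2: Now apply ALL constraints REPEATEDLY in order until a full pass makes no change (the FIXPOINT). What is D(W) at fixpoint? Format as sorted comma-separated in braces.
pass 0 (initial): D(W)={5,6,7,8}
pass 1: W {5,6,7,8}->{5,6,7}; X {4,5,6,7,8}->{6,7,8}
pass 2: no change
Fixpoint after 2 passes: D(W) = {5,6,7}

Answer: {5,6,7}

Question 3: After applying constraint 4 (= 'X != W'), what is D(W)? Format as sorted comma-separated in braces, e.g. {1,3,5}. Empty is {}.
Answer: {5,6,7}

Derivation:
Constraint 1 (V != W) on D(V)={3,4,5,6,7,8} D(W)={5,6,7,8}: no change
Constraint 2 (W != X) on D(W)={5,6,7,8} D(X)={4,5,6,7,8}: no change
Constraint 3 (W < X) on D(W)={5,6,7,8} D(X)={4,5,6,7,8}: W {5,6,7,8}->{5,6,7}; X {4,5,6,7,8}->{6,7,8}
Constraint 4 (X != W) on D(X)={6,7,8} D(W)={5,6,7}: no change
So after constraint 4: D(W) = {5,6,7}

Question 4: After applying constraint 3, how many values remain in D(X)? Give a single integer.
Answer: 3

Derivation:
Constraint 1 (V != W) on D(V)={3,4,5,6,7,8} D(W)={5,6,7,8}: no change
Constraint 2 (W != X) on D(W)={5,6,7,8} D(X)={4,5,6,7,8}: no change
Constraint 3 (W < X) on D(W)={5,6,7,8} D(X)={4,5,6,7,8}: W {5,6,7,8}->{5,6,7}; X {4,5,6,7,8}->{6,7,8}
So after constraint 3: D(X)={6,7,8}, size = 3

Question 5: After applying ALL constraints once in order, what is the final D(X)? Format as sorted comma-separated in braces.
Constraint 1 (V != W) on D(V)={3,4,5,6,7,8} D(W)={5,6,7,8}: no change
Constraint 2 (W != X) on D(W)={5,6,7,8} D(X)={4,5,6,7,8}: no change
Constraint 3 (W < X) on D(W)={5,6,7,8} D(X)={4,5,6,7,8}: W {5,6,7,8}->{5,6,7}; X {4,5,6,7,8}->{6,7,8}
Constraint 4 (X != W) on D(X)={6,7,8} D(W)={5,6,7}: no change
So after all 4 constraints: D(X) = {6,7,8}

Answer: {6,7,8}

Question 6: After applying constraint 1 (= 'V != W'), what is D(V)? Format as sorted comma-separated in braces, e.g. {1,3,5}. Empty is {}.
Constraint 1 (V != W) on D(V)={3,4,5,6,7,8} D(W)={5,6,7,8}: no change
So after constraint 1: D(V) = {3,4,5,6,7,8}

Answer: {3,4,5,6,7,8}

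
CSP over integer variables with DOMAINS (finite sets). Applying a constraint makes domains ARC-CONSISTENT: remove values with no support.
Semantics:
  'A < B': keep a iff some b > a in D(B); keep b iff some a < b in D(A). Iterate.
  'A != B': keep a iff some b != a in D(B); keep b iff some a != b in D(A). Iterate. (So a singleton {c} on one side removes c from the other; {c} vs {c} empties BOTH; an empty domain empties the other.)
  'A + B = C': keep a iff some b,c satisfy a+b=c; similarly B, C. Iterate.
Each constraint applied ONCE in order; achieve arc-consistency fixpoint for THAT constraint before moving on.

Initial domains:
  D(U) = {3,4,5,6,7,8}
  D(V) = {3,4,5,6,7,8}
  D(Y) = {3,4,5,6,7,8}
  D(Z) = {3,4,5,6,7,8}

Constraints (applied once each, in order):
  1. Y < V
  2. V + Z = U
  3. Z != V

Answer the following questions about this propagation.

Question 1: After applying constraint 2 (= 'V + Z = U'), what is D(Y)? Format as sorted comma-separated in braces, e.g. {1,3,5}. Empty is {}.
Constraint 1 (Y < V) on D(Y)={3,4,5,6,7,8} D(V)={3,4,5,6,7,8}: Y {3,4,5,6,7,8}->{3,4,5,6,7}; V {3,4,5,6,7,8}->{4,5,6,7,8}
Constraint 2 (V + Z = U) on D(V)={4,5,6,7,8} D(Z)={3,4,5,6,7,8} D(U)={3,4,5,6,7,8}: V {4,5,6,7,8}->{4,5}; Z {3,4,5,6,7,8}->{3,4}; U {3,4,5,6,7,8}->{7,8}
So after constraint 2: D(Y) = {3,4,5,6,7}

Answer: {3,4,5,6,7}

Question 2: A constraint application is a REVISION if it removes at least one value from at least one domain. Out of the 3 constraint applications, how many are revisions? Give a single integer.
Constraint 1 (Y < V) on D(Y)={3,4,5,6,7,8} D(V)={3,4,5,6,7,8}: Y {3,4,5,6,7,8}->{3,4,5,6,7}; V {3,4,5,6,7,8}->{4,5,6,7,8} => REVISION
Constraint 2 (V + Z = U) on D(V)={4,5,6,7,8} D(Z)={3,4,5,6,7,8} D(U)={3,4,5,6,7,8}: V {4,5,6,7,8}->{4,5}; Z {3,4,5,6,7,8}->{3,4}; U {3,4,5,6,7,8}->{7,8} => REVISION
Constraint 3 (Z != V) on D(Z)={3,4} D(V)={4,5}: no change => not a revision
Total revisions = 2

Answer: 2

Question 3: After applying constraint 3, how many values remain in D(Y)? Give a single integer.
Answer: 5

Derivation:
Constraint 1 (Y < V) on D(Y)={3,4,5,6,7,8} D(V)={3,4,5,6,7,8}: Y {3,4,5,6,7,8}->{3,4,5,6,7}; V {3,4,5,6,7,8}->{4,5,6,7,8}
Constraint 2 (V + Z = U) on D(V)={4,5,6,7,8} D(Z)={3,4,5,6,7,8} D(U)={3,4,5,6,7,8}: V {4,5,6,7,8}->{4,5}; Z {3,4,5,6,7,8}->{3,4}; U {3,4,5,6,7,8}->{7,8}
Constraint 3 (Z != V) on D(Z)={3,4} D(V)={4,5}: no change
So after constraint 3: D(Y)={3,4,5,6,7}, size = 5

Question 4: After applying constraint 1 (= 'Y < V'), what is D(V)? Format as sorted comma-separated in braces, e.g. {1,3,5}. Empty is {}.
Constraint 1 (Y < V) on D(Y)={3,4,5,6,7,8} D(V)={3,4,5,6,7,8}: Y {3,4,5,6,7,8}->{3,4,5,6,7}; V {3,4,5,6,7,8}->{4,5,6,7,8}
So after constraint 1: D(V) = {4,5,6,7,8}

Answer: {4,5,6,7,8}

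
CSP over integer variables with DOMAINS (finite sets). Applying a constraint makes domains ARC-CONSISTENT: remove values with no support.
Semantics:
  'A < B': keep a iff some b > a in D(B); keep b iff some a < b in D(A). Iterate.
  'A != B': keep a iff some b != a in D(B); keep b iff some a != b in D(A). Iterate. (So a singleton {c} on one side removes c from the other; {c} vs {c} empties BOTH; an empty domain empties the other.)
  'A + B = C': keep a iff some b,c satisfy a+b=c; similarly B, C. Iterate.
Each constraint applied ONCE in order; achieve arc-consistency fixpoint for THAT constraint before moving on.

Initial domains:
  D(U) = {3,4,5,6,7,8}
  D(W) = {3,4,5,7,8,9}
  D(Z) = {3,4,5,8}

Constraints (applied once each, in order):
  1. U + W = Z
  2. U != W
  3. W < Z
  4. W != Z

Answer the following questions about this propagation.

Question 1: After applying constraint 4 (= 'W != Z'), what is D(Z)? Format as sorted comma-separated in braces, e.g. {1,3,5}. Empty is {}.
Constraint 1 (U + W = Z) on D(U)={3,4,5,6,7,8} D(W)={3,4,5,7,8,9} D(Z)={3,4,5,8}: U {3,4,5,6,7,8}->{3,4,5}; W {3,4,5,7,8,9}->{3,4,5}; Z {3,4,5,8}->{8}
Constraint 2 (U != W) on D(U)={3,4,5} D(W)={3,4,5}: no change
Constraint 3 (W < Z) on D(W)={3,4,5} D(Z)={8}: no change
Constraint 4 (W != Z) on D(W)={3,4,5} D(Z)={8}: no change
So after constraint 4: D(Z) = {8}

Answer: {8}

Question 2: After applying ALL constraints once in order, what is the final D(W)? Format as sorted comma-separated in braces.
Constraint 1 (U + W = Z) on D(U)={3,4,5,6,7,8} D(W)={3,4,5,7,8,9} D(Z)={3,4,5,8}: U {3,4,5,6,7,8}->{3,4,5}; W {3,4,5,7,8,9}->{3,4,5}; Z {3,4,5,8}->{8}
Constraint 2 (U != W) on D(U)={3,4,5} D(W)={3,4,5}: no change
Constraint 3 (W < Z) on D(W)={3,4,5} D(Z)={8}: no change
Constraint 4 (W != Z) on D(W)={3,4,5} D(Z)={8}: no change
So after all 4 constraints: D(W) = {3,4,5}

Answer: {3,4,5}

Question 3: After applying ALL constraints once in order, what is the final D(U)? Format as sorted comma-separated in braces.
Answer: {3,4,5}

Derivation:
Constraint 1 (U + W = Z) on D(U)={3,4,5,6,7,8} D(W)={3,4,5,7,8,9} D(Z)={3,4,5,8}: U {3,4,5,6,7,8}->{3,4,5}; W {3,4,5,7,8,9}->{3,4,5}; Z {3,4,5,8}->{8}
Constraint 2 (U != W) on D(U)={3,4,5} D(W)={3,4,5}: no change
Constraint 3 (W < Z) on D(W)={3,4,5} D(Z)={8}: no change
Constraint 4 (W != Z) on D(W)={3,4,5} D(Z)={8}: no change
So after all 4 constraints: D(U) = {3,4,5}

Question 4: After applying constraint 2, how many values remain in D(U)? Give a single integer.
Constraint 1 (U + W = Z) on D(U)={3,4,5,6,7,8} D(W)={3,4,5,7,8,9} D(Z)={3,4,5,8}: U {3,4,5,6,7,8}->{3,4,5}; W {3,4,5,7,8,9}->{3,4,5}; Z {3,4,5,8}->{8}
Constraint 2 (U != W) on D(U)={3,4,5} D(W)={3,4,5}: no change
So after constraint 2: D(U)={3,4,5}, size = 3

Answer: 3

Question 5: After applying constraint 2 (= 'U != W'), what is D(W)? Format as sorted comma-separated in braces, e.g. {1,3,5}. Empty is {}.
Answer: {3,4,5}

Derivation:
Constraint 1 (U + W = Z) on D(U)={3,4,5,6,7,8} D(W)={3,4,5,7,8,9} D(Z)={3,4,5,8}: U {3,4,5,6,7,8}->{3,4,5}; W {3,4,5,7,8,9}->{3,4,5}; Z {3,4,5,8}->{8}
Constraint 2 (U != W) on D(U)={3,4,5} D(W)={3,4,5}: no change
So after constraint 2: D(W) = {3,4,5}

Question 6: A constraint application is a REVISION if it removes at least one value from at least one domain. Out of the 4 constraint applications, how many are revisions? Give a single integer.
Answer: 1

Derivation:
Constraint 1 (U + W = Z) on D(U)={3,4,5,6,7,8} D(W)={3,4,5,7,8,9} D(Z)={3,4,5,8}: U {3,4,5,6,7,8}->{3,4,5}; W {3,4,5,7,8,9}->{3,4,5}; Z {3,4,5,8}->{8} => REVISION
Constraint 2 (U != W) on D(U)={3,4,5} D(W)={3,4,5}: no change => not a revision
Constraint 3 (W < Z) on D(W)={3,4,5} D(Z)={8}: no change => not a revision
Constraint 4 (W != Z) on D(W)={3,4,5} D(Z)={8}: no change => not a revision
Total revisions = 1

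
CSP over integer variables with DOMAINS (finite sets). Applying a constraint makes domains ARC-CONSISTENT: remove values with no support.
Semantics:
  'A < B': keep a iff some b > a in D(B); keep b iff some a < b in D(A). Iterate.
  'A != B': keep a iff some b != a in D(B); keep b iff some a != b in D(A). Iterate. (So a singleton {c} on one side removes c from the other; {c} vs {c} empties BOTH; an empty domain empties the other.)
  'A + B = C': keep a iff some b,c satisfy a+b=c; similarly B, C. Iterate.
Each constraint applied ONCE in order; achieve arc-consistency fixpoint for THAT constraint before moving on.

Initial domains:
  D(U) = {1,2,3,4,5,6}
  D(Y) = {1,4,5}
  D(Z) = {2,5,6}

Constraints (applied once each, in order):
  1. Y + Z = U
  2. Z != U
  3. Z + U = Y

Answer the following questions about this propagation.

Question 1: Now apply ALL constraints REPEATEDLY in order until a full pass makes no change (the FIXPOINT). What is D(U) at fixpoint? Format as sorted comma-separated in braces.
Answer: {}

Derivation:
pass 0 (initial): D(U)={1,2,3,4,5,6}
pass 1: U {1,2,3,4,5,6}->{}; Y {1,4,5}->{}; Z {2,5,6}->{}
pass 2: no change
Fixpoint after 2 passes: D(U) = {}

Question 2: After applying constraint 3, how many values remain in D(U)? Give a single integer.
Answer: 0

Derivation:
Constraint 1 (Y + Z = U) on D(Y)={1,4,5} D(Z)={2,5,6} D(U)={1,2,3,4,5,6}: Y {1,4,5}->{1,4}; Z {2,5,6}->{2,5}; U {1,2,3,4,5,6}->{3,6}
Constraint 2 (Z != U) on D(Z)={2,5} D(U)={3,6}: no change
Constraint 3 (Z + U = Y) on D(Z)={2,5} D(U)={3,6} D(Y)={1,4}: Z {2,5}->{}; U {3,6}->{}; Y {1,4}->{}
So after constraint 3: D(U)={}, size = 0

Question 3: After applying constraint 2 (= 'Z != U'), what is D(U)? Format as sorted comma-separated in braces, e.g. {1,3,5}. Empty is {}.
Answer: {3,6}

Derivation:
Constraint 1 (Y + Z = U) on D(Y)={1,4,5} D(Z)={2,5,6} D(U)={1,2,3,4,5,6}: Y {1,4,5}->{1,4}; Z {2,5,6}->{2,5}; U {1,2,3,4,5,6}->{3,6}
Constraint 2 (Z != U) on D(Z)={2,5} D(U)={3,6}: no change
So after constraint 2: D(U) = {3,6}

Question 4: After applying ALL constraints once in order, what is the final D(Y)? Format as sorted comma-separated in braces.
Constraint 1 (Y + Z = U) on D(Y)={1,4,5} D(Z)={2,5,6} D(U)={1,2,3,4,5,6}: Y {1,4,5}->{1,4}; Z {2,5,6}->{2,5}; U {1,2,3,4,5,6}->{3,6}
Constraint 2 (Z != U) on D(Z)={2,5} D(U)={3,6}: no change
Constraint 3 (Z + U = Y) on D(Z)={2,5} D(U)={3,6} D(Y)={1,4}: Z {2,5}->{}; U {3,6}->{}; Y {1,4}->{}
So after all 3 constraints: D(Y) = {}

Answer: {}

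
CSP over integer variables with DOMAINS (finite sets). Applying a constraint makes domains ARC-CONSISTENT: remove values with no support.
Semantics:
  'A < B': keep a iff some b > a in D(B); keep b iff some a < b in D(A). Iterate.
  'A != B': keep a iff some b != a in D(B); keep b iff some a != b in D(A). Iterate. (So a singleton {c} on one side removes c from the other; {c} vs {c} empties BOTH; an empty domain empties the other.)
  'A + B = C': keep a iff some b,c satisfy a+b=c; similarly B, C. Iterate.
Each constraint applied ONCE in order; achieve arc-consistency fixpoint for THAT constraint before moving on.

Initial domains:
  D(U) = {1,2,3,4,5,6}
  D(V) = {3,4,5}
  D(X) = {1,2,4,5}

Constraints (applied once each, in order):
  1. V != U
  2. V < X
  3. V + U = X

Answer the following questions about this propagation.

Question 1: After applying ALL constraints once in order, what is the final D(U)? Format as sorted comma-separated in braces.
Constraint 1 (V != U) on D(V)={3,4,5} D(U)={1,2,3,4,5,6}: no change
Constraint 2 (V < X) on D(V)={3,4,5} D(X)={1,2,4,5}: V {3,4,5}->{3,4}; X {1,2,4,5}->{4,5}
Constraint 3 (V + U = X) on D(V)={3,4} D(U)={1,2,3,4,5,6} D(X)={4,5}: U {1,2,3,4,5,6}->{1,2}
So after all 3 constraints: D(U) = {1,2}

Answer: {1,2}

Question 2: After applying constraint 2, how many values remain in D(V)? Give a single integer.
Answer: 2

Derivation:
Constraint 1 (V != U) on D(V)={3,4,5} D(U)={1,2,3,4,5,6}: no change
Constraint 2 (V < X) on D(V)={3,4,5} D(X)={1,2,4,5}: V {3,4,5}->{3,4}; X {1,2,4,5}->{4,5}
So after constraint 2: D(V)={3,4}, size = 2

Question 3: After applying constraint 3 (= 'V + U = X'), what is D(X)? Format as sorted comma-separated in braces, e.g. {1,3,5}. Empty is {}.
Answer: {4,5}

Derivation:
Constraint 1 (V != U) on D(V)={3,4,5} D(U)={1,2,3,4,5,6}: no change
Constraint 2 (V < X) on D(V)={3,4,5} D(X)={1,2,4,5}: V {3,4,5}->{3,4}; X {1,2,4,5}->{4,5}
Constraint 3 (V + U = X) on D(V)={3,4} D(U)={1,2,3,4,5,6} D(X)={4,5}: U {1,2,3,4,5,6}->{1,2}
So after constraint 3: D(X) = {4,5}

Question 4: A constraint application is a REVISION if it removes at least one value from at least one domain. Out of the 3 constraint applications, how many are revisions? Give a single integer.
Answer: 2

Derivation:
Constraint 1 (V != U) on D(V)={3,4,5} D(U)={1,2,3,4,5,6}: no change => not a revision
Constraint 2 (V < X) on D(V)={3,4,5} D(X)={1,2,4,5}: V {3,4,5}->{3,4}; X {1,2,4,5}->{4,5} => REVISION
Constraint 3 (V + U = X) on D(V)={3,4} D(U)={1,2,3,4,5,6} D(X)={4,5}: U {1,2,3,4,5,6}->{1,2} => REVISION
Total revisions = 2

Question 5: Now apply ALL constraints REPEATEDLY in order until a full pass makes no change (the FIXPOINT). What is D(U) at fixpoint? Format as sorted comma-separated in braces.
Answer: {1,2}

Derivation:
pass 0 (initial): D(U)={1,2,3,4,5,6}
pass 1: U {1,2,3,4,5,6}->{1,2}; V {3,4,5}->{3,4}; X {1,2,4,5}->{4,5}
pass 2: no change
Fixpoint after 2 passes: D(U) = {1,2}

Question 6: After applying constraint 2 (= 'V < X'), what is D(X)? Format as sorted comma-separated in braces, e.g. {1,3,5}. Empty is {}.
Answer: {4,5}

Derivation:
Constraint 1 (V != U) on D(V)={3,4,5} D(U)={1,2,3,4,5,6}: no change
Constraint 2 (V < X) on D(V)={3,4,5} D(X)={1,2,4,5}: V {3,4,5}->{3,4}; X {1,2,4,5}->{4,5}
So after constraint 2: D(X) = {4,5}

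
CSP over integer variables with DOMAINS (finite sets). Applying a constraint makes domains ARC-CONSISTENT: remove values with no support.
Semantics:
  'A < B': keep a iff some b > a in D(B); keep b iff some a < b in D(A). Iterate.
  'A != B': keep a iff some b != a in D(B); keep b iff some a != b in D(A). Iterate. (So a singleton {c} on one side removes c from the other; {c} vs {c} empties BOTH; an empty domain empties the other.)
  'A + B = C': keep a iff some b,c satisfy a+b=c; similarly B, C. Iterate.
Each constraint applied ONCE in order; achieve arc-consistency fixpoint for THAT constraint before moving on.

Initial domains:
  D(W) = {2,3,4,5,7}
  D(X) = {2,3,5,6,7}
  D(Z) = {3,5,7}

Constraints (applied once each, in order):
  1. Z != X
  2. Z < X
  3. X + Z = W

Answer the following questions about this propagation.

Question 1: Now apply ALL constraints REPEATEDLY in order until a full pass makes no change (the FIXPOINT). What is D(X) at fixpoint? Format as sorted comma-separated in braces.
Answer: {}

Derivation:
pass 0 (initial): D(X)={2,3,5,6,7}
pass 1: W {2,3,4,5,7}->{}; X {2,3,5,6,7}->{}; Z {3,5,7}->{}
pass 2: no change
Fixpoint after 2 passes: D(X) = {}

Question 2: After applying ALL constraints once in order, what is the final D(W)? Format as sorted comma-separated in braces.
Constraint 1 (Z != X) on D(Z)={3,5,7} D(X)={2,3,5,6,7}: no change
Constraint 2 (Z < X) on D(Z)={3,5,7} D(X)={2,3,5,6,7}: Z {3,5,7}->{3,5}; X {2,3,5,6,7}->{5,6,7}
Constraint 3 (X + Z = W) on D(X)={5,6,7} D(Z)={3,5} D(W)={2,3,4,5,7}: X {5,6,7}->{}; Z {3,5}->{}; W {2,3,4,5,7}->{}
So after all 3 constraints: D(W) = {}

Answer: {}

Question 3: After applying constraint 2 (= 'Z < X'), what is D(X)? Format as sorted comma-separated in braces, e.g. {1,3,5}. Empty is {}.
Constraint 1 (Z != X) on D(Z)={3,5,7} D(X)={2,3,5,6,7}: no change
Constraint 2 (Z < X) on D(Z)={3,5,7} D(X)={2,3,5,6,7}: Z {3,5,7}->{3,5}; X {2,3,5,6,7}->{5,6,7}
So after constraint 2: D(X) = {5,6,7}

Answer: {5,6,7}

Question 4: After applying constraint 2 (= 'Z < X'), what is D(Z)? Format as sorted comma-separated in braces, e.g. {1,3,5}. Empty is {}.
Answer: {3,5}

Derivation:
Constraint 1 (Z != X) on D(Z)={3,5,7} D(X)={2,3,5,6,7}: no change
Constraint 2 (Z < X) on D(Z)={3,5,7} D(X)={2,3,5,6,7}: Z {3,5,7}->{3,5}; X {2,3,5,6,7}->{5,6,7}
So after constraint 2: D(Z) = {3,5}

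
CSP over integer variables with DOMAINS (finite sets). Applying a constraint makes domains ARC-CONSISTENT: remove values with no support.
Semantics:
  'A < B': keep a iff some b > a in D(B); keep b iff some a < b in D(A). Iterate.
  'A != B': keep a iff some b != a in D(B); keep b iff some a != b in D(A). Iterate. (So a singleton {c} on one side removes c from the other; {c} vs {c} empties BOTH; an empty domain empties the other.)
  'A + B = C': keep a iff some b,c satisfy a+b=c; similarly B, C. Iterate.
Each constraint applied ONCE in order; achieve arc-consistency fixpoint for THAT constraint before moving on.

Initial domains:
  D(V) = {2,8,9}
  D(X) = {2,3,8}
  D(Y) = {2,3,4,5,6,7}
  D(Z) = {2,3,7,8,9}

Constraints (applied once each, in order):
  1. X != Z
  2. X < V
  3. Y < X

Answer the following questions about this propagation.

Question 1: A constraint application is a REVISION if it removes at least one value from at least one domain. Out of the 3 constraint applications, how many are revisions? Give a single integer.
Constraint 1 (X != Z) on D(X)={2,3,8} D(Z)={2,3,7,8,9}: no change => not a revision
Constraint 2 (X < V) on D(X)={2,3,8} D(V)={2,8,9}: V {2,8,9}->{8,9} => REVISION
Constraint 3 (Y < X) on D(Y)={2,3,4,5,6,7} D(X)={2,3,8}: X {2,3,8}->{3,8} => REVISION
Total revisions = 2

Answer: 2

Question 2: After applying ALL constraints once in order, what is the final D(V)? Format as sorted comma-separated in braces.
Answer: {8,9}

Derivation:
Constraint 1 (X != Z) on D(X)={2,3,8} D(Z)={2,3,7,8,9}: no change
Constraint 2 (X < V) on D(X)={2,3,8} D(V)={2,8,9}: V {2,8,9}->{8,9}
Constraint 3 (Y < X) on D(Y)={2,3,4,5,6,7} D(X)={2,3,8}: X {2,3,8}->{3,8}
So after all 3 constraints: D(V) = {8,9}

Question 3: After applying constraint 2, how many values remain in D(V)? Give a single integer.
Answer: 2

Derivation:
Constraint 1 (X != Z) on D(X)={2,3,8} D(Z)={2,3,7,8,9}: no change
Constraint 2 (X < V) on D(X)={2,3,8} D(V)={2,8,9}: V {2,8,9}->{8,9}
So after constraint 2: D(V)={8,9}, size = 2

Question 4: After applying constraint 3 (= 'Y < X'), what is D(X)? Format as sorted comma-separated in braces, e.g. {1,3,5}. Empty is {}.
Answer: {3,8}

Derivation:
Constraint 1 (X != Z) on D(X)={2,3,8} D(Z)={2,3,7,8,9}: no change
Constraint 2 (X < V) on D(X)={2,3,8} D(V)={2,8,9}: V {2,8,9}->{8,9}
Constraint 3 (Y < X) on D(Y)={2,3,4,5,6,7} D(X)={2,3,8}: X {2,3,8}->{3,8}
So after constraint 3: D(X) = {3,8}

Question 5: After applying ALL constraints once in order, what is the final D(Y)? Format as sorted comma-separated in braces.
Answer: {2,3,4,5,6,7}

Derivation:
Constraint 1 (X != Z) on D(X)={2,3,8} D(Z)={2,3,7,8,9}: no change
Constraint 2 (X < V) on D(X)={2,3,8} D(V)={2,8,9}: V {2,8,9}->{8,9}
Constraint 3 (Y < X) on D(Y)={2,3,4,5,6,7} D(X)={2,3,8}: X {2,3,8}->{3,8}
So after all 3 constraints: D(Y) = {2,3,4,5,6,7}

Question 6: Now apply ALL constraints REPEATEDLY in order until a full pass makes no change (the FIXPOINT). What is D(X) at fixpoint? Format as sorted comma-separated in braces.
pass 0 (initial): D(X)={2,3,8}
pass 1: V {2,8,9}->{8,9}; X {2,3,8}->{3,8}
pass 2: no change
Fixpoint after 2 passes: D(X) = {3,8}

Answer: {3,8}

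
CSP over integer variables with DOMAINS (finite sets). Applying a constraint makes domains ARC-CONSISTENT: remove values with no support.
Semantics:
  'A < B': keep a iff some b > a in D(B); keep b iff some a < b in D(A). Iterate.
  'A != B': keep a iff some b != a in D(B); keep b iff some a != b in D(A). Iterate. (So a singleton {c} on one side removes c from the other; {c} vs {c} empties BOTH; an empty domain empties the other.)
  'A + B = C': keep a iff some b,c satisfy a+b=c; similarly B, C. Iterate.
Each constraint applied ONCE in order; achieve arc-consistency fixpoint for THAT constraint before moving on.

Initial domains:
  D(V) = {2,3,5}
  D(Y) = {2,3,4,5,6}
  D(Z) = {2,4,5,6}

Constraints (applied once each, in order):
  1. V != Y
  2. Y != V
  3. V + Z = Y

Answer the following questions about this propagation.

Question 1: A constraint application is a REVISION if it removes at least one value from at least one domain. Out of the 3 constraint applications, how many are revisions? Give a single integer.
Constraint 1 (V != Y) on D(V)={2,3,5} D(Y)={2,3,4,5,6}: no change => not a revision
Constraint 2 (Y != V) on D(Y)={2,3,4,5,6} D(V)={2,3,5}: no change => not a revision
Constraint 3 (V + Z = Y) on D(V)={2,3,5} D(Z)={2,4,5,6} D(Y)={2,3,4,5,6}: V {2,3,5}->{2,3}; Z {2,4,5,6}->{2,4}; Y {2,3,4,5,6}->{4,5,6} => REVISION
Total revisions = 1

Answer: 1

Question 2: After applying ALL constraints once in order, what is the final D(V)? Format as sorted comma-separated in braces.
Constraint 1 (V != Y) on D(V)={2,3,5} D(Y)={2,3,4,5,6}: no change
Constraint 2 (Y != V) on D(Y)={2,3,4,5,6} D(V)={2,3,5}: no change
Constraint 3 (V + Z = Y) on D(V)={2,3,5} D(Z)={2,4,5,6} D(Y)={2,3,4,5,6}: V {2,3,5}->{2,3}; Z {2,4,5,6}->{2,4}; Y {2,3,4,5,6}->{4,5,6}
So after all 3 constraints: D(V) = {2,3}

Answer: {2,3}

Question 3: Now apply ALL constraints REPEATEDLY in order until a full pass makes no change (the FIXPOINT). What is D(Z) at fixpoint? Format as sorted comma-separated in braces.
Answer: {2,4}

Derivation:
pass 0 (initial): D(Z)={2,4,5,6}
pass 1: V {2,3,5}->{2,3}; Y {2,3,4,5,6}->{4,5,6}; Z {2,4,5,6}->{2,4}
pass 2: no change
Fixpoint after 2 passes: D(Z) = {2,4}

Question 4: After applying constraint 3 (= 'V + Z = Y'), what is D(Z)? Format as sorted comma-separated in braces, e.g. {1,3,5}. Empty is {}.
Constraint 1 (V != Y) on D(V)={2,3,5} D(Y)={2,3,4,5,6}: no change
Constraint 2 (Y != V) on D(Y)={2,3,4,5,6} D(V)={2,3,5}: no change
Constraint 3 (V + Z = Y) on D(V)={2,3,5} D(Z)={2,4,5,6} D(Y)={2,3,4,5,6}: V {2,3,5}->{2,3}; Z {2,4,5,6}->{2,4}; Y {2,3,4,5,6}->{4,5,6}
So after constraint 3: D(Z) = {2,4}

Answer: {2,4}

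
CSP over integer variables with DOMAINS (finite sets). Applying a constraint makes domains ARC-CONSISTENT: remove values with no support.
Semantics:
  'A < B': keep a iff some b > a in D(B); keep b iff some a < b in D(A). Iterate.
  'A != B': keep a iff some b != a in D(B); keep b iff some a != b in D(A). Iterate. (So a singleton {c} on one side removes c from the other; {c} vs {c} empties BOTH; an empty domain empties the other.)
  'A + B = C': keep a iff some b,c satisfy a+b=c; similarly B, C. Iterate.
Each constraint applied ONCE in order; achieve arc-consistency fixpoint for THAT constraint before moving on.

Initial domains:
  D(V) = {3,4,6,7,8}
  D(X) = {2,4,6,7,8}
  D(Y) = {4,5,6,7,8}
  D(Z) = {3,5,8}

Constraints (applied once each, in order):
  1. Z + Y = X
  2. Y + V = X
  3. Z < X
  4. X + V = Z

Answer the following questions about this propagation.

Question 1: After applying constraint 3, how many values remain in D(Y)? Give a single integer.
Constraint 1 (Z + Y = X) on D(Z)={3,5,8} D(Y)={4,5,6,7,8} D(X)={2,4,6,7,8}: Z {3,5,8}->{3}; Y {4,5,6,7,8}->{4,5}; X {2,4,6,7,8}->{7,8}
Constraint 2 (Y + V = X) on D(Y)={4,5} D(V)={3,4,6,7,8} D(X)={7,8}: V {3,4,6,7,8}->{3,4}
Constraint 3 (Z < X) on D(Z)={3} D(X)={7,8}: no change
So after constraint 3: D(Y)={4,5}, size = 2

Answer: 2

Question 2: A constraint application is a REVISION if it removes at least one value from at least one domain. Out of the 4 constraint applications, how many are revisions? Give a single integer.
Constraint 1 (Z + Y = X) on D(Z)={3,5,8} D(Y)={4,5,6,7,8} D(X)={2,4,6,7,8}: Z {3,5,8}->{3}; Y {4,5,6,7,8}->{4,5}; X {2,4,6,7,8}->{7,8} => REVISION
Constraint 2 (Y + V = X) on D(Y)={4,5} D(V)={3,4,6,7,8} D(X)={7,8}: V {3,4,6,7,8}->{3,4} => REVISION
Constraint 3 (Z < X) on D(Z)={3} D(X)={7,8}: no change => not a revision
Constraint 4 (X + V = Z) on D(X)={7,8} D(V)={3,4} D(Z)={3}: X {7,8}->{}; V {3,4}->{}; Z {3}->{} => REVISION
Total revisions = 3

Answer: 3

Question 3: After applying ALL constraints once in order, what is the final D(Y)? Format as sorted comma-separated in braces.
Answer: {4,5}

Derivation:
Constraint 1 (Z + Y = X) on D(Z)={3,5,8} D(Y)={4,5,6,7,8} D(X)={2,4,6,7,8}: Z {3,5,8}->{3}; Y {4,5,6,7,8}->{4,5}; X {2,4,6,7,8}->{7,8}
Constraint 2 (Y + V = X) on D(Y)={4,5} D(V)={3,4,6,7,8} D(X)={7,8}: V {3,4,6,7,8}->{3,4}
Constraint 3 (Z < X) on D(Z)={3} D(X)={7,8}: no change
Constraint 4 (X + V = Z) on D(X)={7,8} D(V)={3,4} D(Z)={3}: X {7,8}->{}; V {3,4}->{}; Z {3}->{}
So after all 4 constraints: D(Y) = {4,5}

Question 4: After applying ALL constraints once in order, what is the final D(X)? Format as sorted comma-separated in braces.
Constraint 1 (Z + Y = X) on D(Z)={3,5,8} D(Y)={4,5,6,7,8} D(X)={2,4,6,7,8}: Z {3,5,8}->{3}; Y {4,5,6,7,8}->{4,5}; X {2,4,6,7,8}->{7,8}
Constraint 2 (Y + V = X) on D(Y)={4,5} D(V)={3,4,6,7,8} D(X)={7,8}: V {3,4,6,7,8}->{3,4}
Constraint 3 (Z < X) on D(Z)={3} D(X)={7,8}: no change
Constraint 4 (X + V = Z) on D(X)={7,8} D(V)={3,4} D(Z)={3}: X {7,8}->{}; V {3,4}->{}; Z {3}->{}
So after all 4 constraints: D(X) = {}

Answer: {}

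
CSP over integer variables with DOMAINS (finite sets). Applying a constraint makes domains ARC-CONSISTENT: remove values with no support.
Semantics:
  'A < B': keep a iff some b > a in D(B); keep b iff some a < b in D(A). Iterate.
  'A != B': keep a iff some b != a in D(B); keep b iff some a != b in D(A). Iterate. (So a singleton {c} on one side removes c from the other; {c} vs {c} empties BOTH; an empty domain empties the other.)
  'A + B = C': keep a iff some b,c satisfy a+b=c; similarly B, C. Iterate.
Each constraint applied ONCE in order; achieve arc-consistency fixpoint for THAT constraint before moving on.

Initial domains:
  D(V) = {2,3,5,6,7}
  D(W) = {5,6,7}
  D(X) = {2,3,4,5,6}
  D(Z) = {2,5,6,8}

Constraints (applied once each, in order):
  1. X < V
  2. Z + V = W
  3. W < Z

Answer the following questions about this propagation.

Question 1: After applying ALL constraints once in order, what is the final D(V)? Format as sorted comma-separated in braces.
Answer: {3,5}

Derivation:
Constraint 1 (X < V) on D(X)={2,3,4,5,6} D(V)={2,3,5,6,7}: V {2,3,5,6,7}->{3,5,6,7}
Constraint 2 (Z + V = W) on D(Z)={2,5,6,8} D(V)={3,5,6,7} D(W)={5,6,7}: Z {2,5,6,8}->{2}; V {3,5,6,7}->{3,5}; W {5,6,7}->{5,7}
Constraint 3 (W < Z) on D(W)={5,7} D(Z)={2}: W {5,7}->{}; Z {2}->{}
So after all 3 constraints: D(V) = {3,5}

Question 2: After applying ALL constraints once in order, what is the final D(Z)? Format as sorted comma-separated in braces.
Constraint 1 (X < V) on D(X)={2,3,4,5,6} D(V)={2,3,5,6,7}: V {2,3,5,6,7}->{3,5,6,7}
Constraint 2 (Z + V = W) on D(Z)={2,5,6,8} D(V)={3,5,6,7} D(W)={5,6,7}: Z {2,5,6,8}->{2}; V {3,5,6,7}->{3,5}; W {5,6,7}->{5,7}
Constraint 3 (W < Z) on D(W)={5,7} D(Z)={2}: W {5,7}->{}; Z {2}->{}
So after all 3 constraints: D(Z) = {}

Answer: {}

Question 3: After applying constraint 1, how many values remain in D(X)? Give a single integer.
Constraint 1 (X < V) on D(X)={2,3,4,5,6} D(V)={2,3,5,6,7}: V {2,3,5,6,7}->{3,5,6,7}
So after constraint 1: D(X)={2,3,4,5,6}, size = 5

Answer: 5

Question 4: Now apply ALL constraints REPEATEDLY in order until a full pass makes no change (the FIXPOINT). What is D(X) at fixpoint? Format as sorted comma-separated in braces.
pass 0 (initial): D(X)={2,3,4,5,6}
pass 1: V {2,3,5,6,7}->{3,5}; W {5,6,7}->{}; Z {2,5,6,8}->{}
pass 2: V {3,5}->{}; X {2,3,4,5,6}->{2,3,4}
pass 3: X {2,3,4}->{}
pass 4: no change
Fixpoint after 4 passes: D(X) = {}

Answer: {}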